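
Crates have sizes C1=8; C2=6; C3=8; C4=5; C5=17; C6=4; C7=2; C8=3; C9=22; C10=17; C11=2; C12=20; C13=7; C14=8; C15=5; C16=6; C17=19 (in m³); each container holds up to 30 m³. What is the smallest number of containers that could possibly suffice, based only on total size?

Total size = 8 + 6 + 8 + 5 + 17 + 4 + 2 + 3 + 22 + 17 + 2 + 20 + 7 + 8 + 5 + 6 + 19 = 159 m³.
⌈159 / 30⌉ = 6.

6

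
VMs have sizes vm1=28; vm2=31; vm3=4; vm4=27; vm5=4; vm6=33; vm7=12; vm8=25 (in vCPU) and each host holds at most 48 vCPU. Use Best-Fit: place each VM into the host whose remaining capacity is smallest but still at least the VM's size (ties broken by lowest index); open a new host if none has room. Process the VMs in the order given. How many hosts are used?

5

vm1 (28 vCPU) → host 1 (remaining 20 vCPU)
vm2 (31 vCPU) → host 2 (remaining 17 vCPU)
vm3 (4 vCPU) → host 2 (remaining 13 vCPU)
vm4 (27 vCPU) → host 3 (remaining 21 vCPU)
vm5 (4 vCPU) → host 2 (remaining 9 vCPU)
vm6 (33 vCPU) → host 4 (remaining 15 vCPU)
vm7 (12 vCPU) → host 4 (remaining 3 vCPU)
vm8 (25 vCPU) → host 5 (remaining 23 vCPU)
Final hosts: [28] [31,4,4] [27] [33,12] [25].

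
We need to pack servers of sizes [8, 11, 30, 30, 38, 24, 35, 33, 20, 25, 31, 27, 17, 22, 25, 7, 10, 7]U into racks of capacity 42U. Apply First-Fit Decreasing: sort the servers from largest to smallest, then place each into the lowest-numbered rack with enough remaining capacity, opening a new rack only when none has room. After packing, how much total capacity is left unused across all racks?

Sorted descending: 38, 35, 33, 31, 30, 30, 27, 25, 25, 24, 22, 20, 17, 11, 10, 8, 7, 7.
Put 38U in rack 1; 4U remain.
Put 35U in rack 2; 7U remain.
Put 33U in rack 3; 9U remain.
Put 31U in rack 4; 11U remain.
Put 30U in rack 5; 12U remain.
Put 30U in rack 6; 12U remain.
Put 27U in rack 7; 15U remain.
Put 25U in rack 8; 17U remain.
Put 25U in rack 9; 17U remain.
Put 24U in rack 10; 18U remain.
Put 22U in rack 11; 20U remain.
Put 20U in rack 11; 0U remain.
Put 17U in rack 8; 0U remain.
Put 11U in rack 4; 0U remain.
Put 10U in rack 5; 2U remain.
Put 8U in rack 3; 1U remain.
Put 7U in rack 2; 0U remain.
Put 7U in rack 6; 5U remain.
11 racks × 42U = 462U; used 400U; unused 62U.

62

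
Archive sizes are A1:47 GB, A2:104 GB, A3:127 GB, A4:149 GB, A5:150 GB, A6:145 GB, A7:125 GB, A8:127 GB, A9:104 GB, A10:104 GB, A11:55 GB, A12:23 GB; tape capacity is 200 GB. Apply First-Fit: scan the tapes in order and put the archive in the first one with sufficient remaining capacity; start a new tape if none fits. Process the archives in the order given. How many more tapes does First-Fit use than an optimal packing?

First-Fit: [47,104,23] [127,55] [149] [150] [145] [125] [127] [104] [104] → 9 tapes.
9 archives exceed 100 GB (half the capacity), and no two of those can share a tape, so at least 9 tapes are needed.
So 9 is already optimal.

0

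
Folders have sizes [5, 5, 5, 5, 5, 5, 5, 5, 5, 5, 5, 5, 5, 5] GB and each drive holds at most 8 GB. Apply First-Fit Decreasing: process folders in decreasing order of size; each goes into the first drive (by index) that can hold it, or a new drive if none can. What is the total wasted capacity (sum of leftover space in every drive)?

Sorted descending: 5, 5, 5, 5, 5, 5, 5, 5, 5, 5, 5, 5, 5, 5.
drive 1: place 5 GB, 3 GB left
drive 2: place 5 GB, 3 GB left
drive 3: place 5 GB, 3 GB left
drive 4: place 5 GB, 3 GB left
drive 5: place 5 GB, 3 GB left
drive 6: place 5 GB, 3 GB left
drive 7: place 5 GB, 3 GB left
drive 8: place 5 GB, 3 GB left
drive 9: place 5 GB, 3 GB left
drive 10: place 5 GB, 3 GB left
drive 11: place 5 GB, 3 GB left
drive 12: place 5 GB, 3 GB left
drive 13: place 5 GB, 3 GB left
drive 14: place 5 GB, 3 GB left
14 drives × 8 GB = 112 GB; used 70 GB; unused 42 GB.

42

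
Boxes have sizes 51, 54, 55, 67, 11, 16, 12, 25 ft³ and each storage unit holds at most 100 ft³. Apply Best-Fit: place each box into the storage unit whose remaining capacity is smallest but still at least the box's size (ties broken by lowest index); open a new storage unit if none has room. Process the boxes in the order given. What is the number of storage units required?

4

storage unit 1: place 51 ft³, 49 ft³ left
storage unit 2: place 54 ft³, 46 ft³ left
storage unit 3: place 55 ft³, 45 ft³ left
storage unit 4: place 67 ft³, 33 ft³ left
storage unit 4: place 11 ft³, 22 ft³ left
storage unit 4: place 16 ft³, 6 ft³ left
storage unit 3: place 12 ft³, 33 ft³ left
storage unit 3: place 25 ft³, 8 ft³ left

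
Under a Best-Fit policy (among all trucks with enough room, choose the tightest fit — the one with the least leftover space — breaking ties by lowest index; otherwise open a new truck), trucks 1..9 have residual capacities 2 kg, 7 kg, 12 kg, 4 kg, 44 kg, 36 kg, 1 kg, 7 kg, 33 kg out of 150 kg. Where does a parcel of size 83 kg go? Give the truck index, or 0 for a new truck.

0

No truck has ≥ 83 kg free, so a new truck is opened.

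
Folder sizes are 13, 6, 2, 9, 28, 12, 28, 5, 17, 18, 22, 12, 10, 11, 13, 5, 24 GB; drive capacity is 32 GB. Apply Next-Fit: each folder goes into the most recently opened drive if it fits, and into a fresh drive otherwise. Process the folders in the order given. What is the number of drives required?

Put 13 GB in drive 1; 19 GB remain.
Put 6 GB in drive 1; 13 GB remain.
Put 2 GB in drive 1; 11 GB remain.
Put 9 GB in drive 1; 2 GB remain.
Put 28 GB in drive 2; 4 GB remain.
Put 12 GB in drive 3; 20 GB remain.
Put 28 GB in drive 4; 4 GB remain.
Put 5 GB in drive 5; 27 GB remain.
Put 17 GB in drive 5; 10 GB remain.
Put 18 GB in drive 6; 14 GB remain.
Put 22 GB in drive 7; 10 GB remain.
Put 12 GB in drive 8; 20 GB remain.
Put 10 GB in drive 8; 10 GB remain.
Put 11 GB in drive 9; 21 GB remain.
Put 13 GB in drive 9; 8 GB remain.
Put 5 GB in drive 9; 3 GB remain.
Put 24 GB in drive 10; 8 GB remain.
Final drives: [13,6,2,9] [28] [12] [28] [5,17] [18] [22] [12,10] [11,13,5] [24].

10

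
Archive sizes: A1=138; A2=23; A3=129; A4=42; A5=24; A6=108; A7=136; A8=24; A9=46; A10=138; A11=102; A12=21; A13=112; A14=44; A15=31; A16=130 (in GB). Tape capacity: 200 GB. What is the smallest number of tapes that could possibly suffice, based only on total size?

7

Total size = 138 + 23 + 129 + 42 + 24 + 108 + 136 + 24 + 46 + 138 + 102 + 21 + 112 + 44 + 31 + 130 = 1248 GB.
⌈1248 / 200⌉ = 7.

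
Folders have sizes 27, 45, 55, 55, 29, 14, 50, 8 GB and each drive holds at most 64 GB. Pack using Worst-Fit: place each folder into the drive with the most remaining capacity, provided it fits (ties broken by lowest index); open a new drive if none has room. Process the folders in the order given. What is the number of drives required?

5 drives

Put 27 GB in drive 1; 37 GB remain.
Put 45 GB in drive 2; 19 GB remain.
Put 55 GB in drive 3; 9 GB remain.
Put 55 GB in drive 4; 9 GB remain.
Put 29 GB in drive 1; 8 GB remain.
Put 14 GB in drive 2; 5 GB remain.
Put 50 GB in drive 5; 14 GB remain.
Put 8 GB in drive 5; 6 GB remain.
Final drives: [27,29] [45,14] [55] [55] [50,8].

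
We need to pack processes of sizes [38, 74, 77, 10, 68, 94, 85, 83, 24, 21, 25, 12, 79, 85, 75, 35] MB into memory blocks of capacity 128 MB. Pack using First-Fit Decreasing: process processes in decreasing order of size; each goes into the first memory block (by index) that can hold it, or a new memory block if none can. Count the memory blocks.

9

Sorted descending: 94, 85, 85, 83, 79, 77, 75, 74, 68, 38, 35, 25, 24, 21, 12, 10.
memory block 1: place 94 MB, 34 MB left
memory block 2: place 85 MB, 43 MB left
memory block 3: place 85 MB, 43 MB left
memory block 4: place 83 MB, 45 MB left
memory block 5: place 79 MB, 49 MB left
memory block 6: place 77 MB, 51 MB left
memory block 7: place 75 MB, 53 MB left
memory block 8: place 74 MB, 54 MB left
memory block 9: place 68 MB, 60 MB left
memory block 2: place 38 MB, 5 MB left
memory block 3: place 35 MB, 8 MB left
memory block 1: place 25 MB, 9 MB left
memory block 4: place 24 MB, 21 MB left
memory block 4: place 21 MB, 0 MB left
memory block 5: place 12 MB, 37 MB left
memory block 5: place 10 MB, 27 MB left
Final memory blocks: [94,25] [85,38] [85,35] [83,24,21] [79,12,10] [77] [75] [74] [68].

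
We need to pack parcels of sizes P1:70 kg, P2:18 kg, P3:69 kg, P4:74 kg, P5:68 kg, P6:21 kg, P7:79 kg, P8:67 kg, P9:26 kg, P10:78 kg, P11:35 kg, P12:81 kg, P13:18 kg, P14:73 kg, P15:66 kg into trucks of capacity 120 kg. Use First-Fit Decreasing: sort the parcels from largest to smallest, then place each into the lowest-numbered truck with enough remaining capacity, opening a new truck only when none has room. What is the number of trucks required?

10

Sorted descending: 81, 79, 78, 74, 73, 70, 69, 68, 67, 66, 35, 26, 21, 18, 18.
81 kg → truck 1 (remaining 39 kg)
79 kg → truck 2 (remaining 41 kg)
78 kg → truck 3 (remaining 42 kg)
74 kg → truck 4 (remaining 46 kg)
73 kg → truck 5 (remaining 47 kg)
70 kg → truck 6 (remaining 50 kg)
69 kg → truck 7 (remaining 51 kg)
68 kg → truck 8 (remaining 52 kg)
67 kg → truck 9 (remaining 53 kg)
66 kg → truck 10 (remaining 54 kg)
35 kg → truck 1 (remaining 4 kg)
26 kg → truck 2 (remaining 15 kg)
21 kg → truck 3 (remaining 21 kg)
18 kg → truck 3 (remaining 3 kg)
18 kg → truck 4 (remaining 28 kg)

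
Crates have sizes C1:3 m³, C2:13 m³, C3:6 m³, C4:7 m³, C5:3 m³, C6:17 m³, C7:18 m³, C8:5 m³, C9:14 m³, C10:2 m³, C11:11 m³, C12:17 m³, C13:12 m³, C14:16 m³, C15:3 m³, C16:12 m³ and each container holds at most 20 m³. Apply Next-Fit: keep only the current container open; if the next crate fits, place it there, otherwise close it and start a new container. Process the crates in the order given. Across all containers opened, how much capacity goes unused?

41

Put C1 (3 m³) in container 1; 17 m³ remain.
Put C2 (13 m³) in container 1; 4 m³ remain.
Put C3 (6 m³) in container 2; 14 m³ remain.
Put C4 (7 m³) in container 2; 7 m³ remain.
Put C5 (3 m³) in container 2; 4 m³ remain.
Put C6 (17 m³) in container 3; 3 m³ remain.
Put C7 (18 m³) in container 4; 2 m³ remain.
Put C8 (5 m³) in container 5; 15 m³ remain.
Put C9 (14 m³) in container 5; 1 m³ remain.
Put C10 (2 m³) in container 6; 18 m³ remain.
Put C11 (11 m³) in container 6; 7 m³ remain.
Put C12 (17 m³) in container 7; 3 m³ remain.
Put C13 (12 m³) in container 8; 8 m³ remain.
Put C14 (16 m³) in container 9; 4 m³ remain.
Put C15 (3 m³) in container 9; 1 m³ remain.
Put C16 (12 m³) in container 10; 8 m³ remain.
10 containers × 20 m³ = 200 m³; used 159 m³; unused 41 m³.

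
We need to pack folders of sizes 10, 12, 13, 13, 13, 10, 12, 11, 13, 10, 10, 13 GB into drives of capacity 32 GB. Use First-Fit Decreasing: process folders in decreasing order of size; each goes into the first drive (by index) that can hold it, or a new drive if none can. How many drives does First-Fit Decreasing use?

6

Sorted descending: 13, 13, 13, 13, 13, 12, 12, 11, 10, 10, 10, 10.
Put 13 GB in drive 1; 19 GB remain.
Put 13 GB in drive 1; 6 GB remain.
Put 13 GB in drive 2; 19 GB remain.
Put 13 GB in drive 2; 6 GB remain.
Put 13 GB in drive 3; 19 GB remain.
Put 12 GB in drive 3; 7 GB remain.
Put 12 GB in drive 4; 20 GB remain.
Put 11 GB in drive 4; 9 GB remain.
Put 10 GB in drive 5; 22 GB remain.
Put 10 GB in drive 5; 12 GB remain.
Put 10 GB in drive 5; 2 GB remain.
Put 10 GB in drive 6; 22 GB remain.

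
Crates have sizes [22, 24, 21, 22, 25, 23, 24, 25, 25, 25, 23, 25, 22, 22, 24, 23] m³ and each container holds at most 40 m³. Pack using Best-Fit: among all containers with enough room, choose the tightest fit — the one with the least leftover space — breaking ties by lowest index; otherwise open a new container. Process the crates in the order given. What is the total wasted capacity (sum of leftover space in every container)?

container 1: place 22 m³, 18 m³ left
container 2: place 24 m³, 16 m³ left
container 3: place 21 m³, 19 m³ left
container 4: place 22 m³, 18 m³ left
container 5: place 25 m³, 15 m³ left
container 6: place 23 m³, 17 m³ left
container 7: place 24 m³, 16 m³ left
container 8: place 25 m³, 15 m³ left
container 9: place 25 m³, 15 m³ left
container 10: place 25 m³, 15 m³ left
container 11: place 23 m³, 17 m³ left
container 12: place 25 m³, 15 m³ left
container 13: place 22 m³, 18 m³ left
container 14: place 22 m³, 18 m³ left
container 15: place 24 m³, 16 m³ left
container 16: place 23 m³, 17 m³ left
16 containers × 40 m³ = 640 m³; used 375 m³; unused 265 m³.

265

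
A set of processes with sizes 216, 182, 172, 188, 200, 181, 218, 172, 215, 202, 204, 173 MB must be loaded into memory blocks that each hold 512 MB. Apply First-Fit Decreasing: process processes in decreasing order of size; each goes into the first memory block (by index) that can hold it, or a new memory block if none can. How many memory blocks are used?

6 memory blocks

Sorted descending: 218, 216, 215, 204, 202, 200, 188, 182, 181, 173, 172, 172.
memory block 1: place 218 MB, 294 MB left
memory block 1: place 216 MB, 78 MB left
memory block 2: place 215 MB, 297 MB left
memory block 2: place 204 MB, 93 MB left
memory block 3: place 202 MB, 310 MB left
memory block 3: place 200 MB, 110 MB left
memory block 4: place 188 MB, 324 MB left
memory block 4: place 182 MB, 142 MB left
memory block 5: place 181 MB, 331 MB left
memory block 5: place 173 MB, 158 MB left
memory block 6: place 172 MB, 340 MB left
memory block 6: place 172 MB, 168 MB left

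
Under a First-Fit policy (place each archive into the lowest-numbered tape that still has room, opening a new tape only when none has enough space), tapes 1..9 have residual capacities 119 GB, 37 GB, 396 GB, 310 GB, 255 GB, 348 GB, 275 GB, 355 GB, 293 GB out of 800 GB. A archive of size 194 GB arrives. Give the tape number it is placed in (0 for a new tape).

3

Tapes with room: tape 3 (396 GB), tape 4 (310 GB), tape 5 (255 GB), tape 6 (348 GB), tape 7 (275 GB), tape 8 (355 GB), tape 9 (293 GB).
The first with room is tape 3.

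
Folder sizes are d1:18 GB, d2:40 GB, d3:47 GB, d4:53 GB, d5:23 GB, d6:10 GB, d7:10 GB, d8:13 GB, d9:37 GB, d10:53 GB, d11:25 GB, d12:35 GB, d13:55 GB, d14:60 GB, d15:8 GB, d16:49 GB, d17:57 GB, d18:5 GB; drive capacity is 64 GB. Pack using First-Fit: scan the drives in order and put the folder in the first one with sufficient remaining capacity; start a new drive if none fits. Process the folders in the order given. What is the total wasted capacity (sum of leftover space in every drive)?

drive 1: place d1 (18 GB), 46 GB left
drive 1: place d2 (40 GB), 6 GB left
drive 2: place d3 (47 GB), 17 GB left
drive 3: place d4 (53 GB), 11 GB left
drive 4: place d5 (23 GB), 41 GB left
drive 2: place d6 (10 GB), 7 GB left
drive 3: place d7 (10 GB), 1 GB left
drive 4: place d8 (13 GB), 28 GB left
drive 5: place d9 (37 GB), 27 GB left
drive 6: place d10 (53 GB), 11 GB left
drive 4: place d11 (25 GB), 3 GB left
drive 7: place d12 (35 GB), 29 GB left
drive 8: place d13 (55 GB), 9 GB left
drive 9: place d14 (60 GB), 4 GB left
drive 5: place d15 (8 GB), 19 GB left
drive 10: place d16 (49 GB), 15 GB left
drive 11: place d17 (57 GB), 7 GB left
drive 1: place d18 (5 GB), 1 GB left
11 drives × 64 GB = 704 GB; used 598 GB; unused 106 GB.

106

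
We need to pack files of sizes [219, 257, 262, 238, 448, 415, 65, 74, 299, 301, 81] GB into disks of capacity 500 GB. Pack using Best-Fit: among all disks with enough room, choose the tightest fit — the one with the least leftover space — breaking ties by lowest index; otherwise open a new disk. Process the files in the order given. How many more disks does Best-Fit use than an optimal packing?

Best-Fit: [219,257] [262,238] [448] [415,65] [74,299,81] [301] → 6 disks.
Total size 2659 GB; any packing needs at least ⌈2659/500⌉ = 6 disks.
So 6 is already optimal.

0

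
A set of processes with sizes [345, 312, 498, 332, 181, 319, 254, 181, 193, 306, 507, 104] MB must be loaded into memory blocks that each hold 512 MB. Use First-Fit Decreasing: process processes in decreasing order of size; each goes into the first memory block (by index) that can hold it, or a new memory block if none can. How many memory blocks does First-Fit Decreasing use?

Sorted descending: 507, 498, 345, 332, 319, 312, 306, 254, 193, 181, 181, 104.
507 MB → memory block 1 (remaining 5 MB)
498 MB → memory block 2 (remaining 14 MB)
345 MB → memory block 3 (remaining 167 MB)
332 MB → memory block 4 (remaining 180 MB)
319 MB → memory block 5 (remaining 193 MB)
312 MB → memory block 6 (remaining 200 MB)
306 MB → memory block 7 (remaining 206 MB)
254 MB → memory block 8 (remaining 258 MB)
193 MB → memory block 5 (remaining 0 MB)
181 MB → memory block 6 (remaining 19 MB)
181 MB → memory block 7 (remaining 25 MB)
104 MB → memory block 3 (remaining 63 MB)

8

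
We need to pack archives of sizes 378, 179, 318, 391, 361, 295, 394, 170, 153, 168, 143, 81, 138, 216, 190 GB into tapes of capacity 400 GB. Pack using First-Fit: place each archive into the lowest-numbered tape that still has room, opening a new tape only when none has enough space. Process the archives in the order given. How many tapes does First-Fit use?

11

Put 378 GB in tape 1; 22 GB remain.
Put 179 GB in tape 2; 221 GB remain.
Put 318 GB in tape 3; 82 GB remain.
Put 391 GB in tape 4; 9 GB remain.
Put 361 GB in tape 5; 39 GB remain.
Put 295 GB in tape 6; 105 GB remain.
Put 394 GB in tape 7; 6 GB remain.
Put 170 GB in tape 2; 51 GB remain.
Put 153 GB in tape 8; 247 GB remain.
Put 168 GB in tape 8; 79 GB remain.
Put 143 GB in tape 9; 257 GB remain.
Put 81 GB in tape 3; 1 GB remain.
Put 138 GB in tape 9; 119 GB remain.
Put 216 GB in tape 10; 184 GB remain.
Put 190 GB in tape 11; 210 GB remain.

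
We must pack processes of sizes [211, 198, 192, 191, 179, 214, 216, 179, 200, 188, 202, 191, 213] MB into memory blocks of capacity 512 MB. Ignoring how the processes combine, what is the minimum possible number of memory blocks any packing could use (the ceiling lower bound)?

Total size = 211 + 198 + 192 + 191 + 179 + 214 + 216 + 179 + 200 + 188 + 202 + 191 + 213 = 2574 MB.
⌈2574 / 512⌉ = 6.

6 memory blocks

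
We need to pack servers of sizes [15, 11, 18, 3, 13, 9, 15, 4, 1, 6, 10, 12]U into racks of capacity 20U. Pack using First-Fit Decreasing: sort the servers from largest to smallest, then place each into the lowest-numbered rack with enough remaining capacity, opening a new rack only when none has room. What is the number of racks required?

Sorted descending: 18, 15, 15, 13, 12, 11, 10, 9, 6, 4, 3, 1.
Put 18U in rack 1; 2U remain.
Put 15U in rack 2; 5U remain.
Put 15U in rack 3; 5U remain.
Put 13U in rack 4; 7U remain.
Put 12U in rack 5; 8U remain.
Put 11U in rack 6; 9U remain.
Put 10U in rack 7; 10U remain.
Put 9U in rack 6; 0U remain.
Put 6U in rack 4; 1U remain.
Put 4U in rack 2; 1U remain.
Put 3U in rack 3; 2U remain.
Put 1U in rack 1; 1U remain.
Final racks: [18,1] [15,4] [15,3] [13,6] [12] [11,9] [10].

7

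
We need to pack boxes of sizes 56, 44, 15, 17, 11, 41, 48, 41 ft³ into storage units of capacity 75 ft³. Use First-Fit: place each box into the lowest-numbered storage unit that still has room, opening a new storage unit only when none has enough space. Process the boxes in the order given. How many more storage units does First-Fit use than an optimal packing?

0

First-Fit: [56,15] [44,17,11] [41] [48] [41] → 5 storage units.
5 boxes exceed 37.5 ft³ (half the capacity), and no two of those can share a storage unit, so at least 5 storage units are needed.
So 5 is already optimal.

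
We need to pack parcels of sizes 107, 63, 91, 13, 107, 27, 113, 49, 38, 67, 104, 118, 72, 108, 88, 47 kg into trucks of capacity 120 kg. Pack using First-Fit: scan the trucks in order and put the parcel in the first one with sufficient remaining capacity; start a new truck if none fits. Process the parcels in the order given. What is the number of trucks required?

12

truck 1: place 107 kg, 13 kg left
truck 2: place 63 kg, 57 kg left
truck 3: place 91 kg, 29 kg left
truck 1: place 13 kg, 0 kg left
truck 4: place 107 kg, 13 kg left
truck 2: place 27 kg, 30 kg left
truck 5: place 113 kg, 7 kg left
truck 6: place 49 kg, 71 kg left
truck 6: place 38 kg, 33 kg left
truck 7: place 67 kg, 53 kg left
truck 8: place 104 kg, 16 kg left
truck 9: place 118 kg, 2 kg left
truck 10: place 72 kg, 48 kg left
truck 11: place 108 kg, 12 kg left
truck 12: place 88 kg, 32 kg left
truck 7: place 47 kg, 6 kg left
Final trucks: [107,13] [63,27] [91] [107] [113] [49,38] [67,47] [104] [118] [72] [108] [88].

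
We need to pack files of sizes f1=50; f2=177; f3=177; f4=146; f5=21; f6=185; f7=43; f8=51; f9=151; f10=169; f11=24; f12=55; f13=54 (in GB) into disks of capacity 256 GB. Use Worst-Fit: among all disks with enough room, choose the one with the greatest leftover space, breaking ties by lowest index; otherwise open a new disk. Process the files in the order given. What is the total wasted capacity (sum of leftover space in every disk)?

233

disk 1: place f1 (50 GB), 206 GB left
disk 1: place f2 (177 GB), 29 GB left
disk 2: place f3 (177 GB), 79 GB left
disk 3: place f4 (146 GB), 110 GB left
disk 3: place f5 (21 GB), 89 GB left
disk 4: place f6 (185 GB), 71 GB left
disk 3: place f7 (43 GB), 46 GB left
disk 2: place f8 (51 GB), 28 GB left
disk 5: place f9 (151 GB), 105 GB left
disk 6: place f10 (169 GB), 87 GB left
disk 5: place f11 (24 GB), 81 GB left
disk 6: place f12 (55 GB), 32 GB left
disk 5: place f13 (54 GB), 27 GB left
6 disks × 256 GB = 1536 GB; used 1303 GB; unused 233 GB.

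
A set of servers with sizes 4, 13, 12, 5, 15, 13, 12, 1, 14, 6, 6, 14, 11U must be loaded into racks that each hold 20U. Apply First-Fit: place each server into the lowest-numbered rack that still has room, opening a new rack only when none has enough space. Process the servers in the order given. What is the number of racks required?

rack 1: place 4U, 16U left
rack 1: place 13U, 3U left
rack 2: place 12U, 8U left
rack 2: place 5U, 3U left
rack 3: place 15U, 5U left
rack 4: place 13U, 7U left
rack 5: place 12U, 8U left
rack 1: place 1U, 2U left
rack 6: place 14U, 6U left
rack 4: place 6U, 1U left
rack 5: place 6U, 2U left
rack 7: place 14U, 6U left
rack 8: place 11U, 9U left
Final racks: [4,13,1] [12,5] [15] [13,6] [12,6] [14] [14] [11].

8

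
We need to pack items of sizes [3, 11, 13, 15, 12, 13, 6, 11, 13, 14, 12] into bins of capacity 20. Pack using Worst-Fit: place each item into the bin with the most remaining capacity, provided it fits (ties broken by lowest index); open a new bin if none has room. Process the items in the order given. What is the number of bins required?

9 bins

Put 3 in bin 1; 17 remain.
Put 11 in bin 1; 6 remain.
Put 13 in bin 2; 7 remain.
Put 15 in bin 3; 5 remain.
Put 12 in bin 4; 8 remain.
Put 13 in bin 5; 7 remain.
Put 6 in bin 4; 2 remain.
Put 11 in bin 6; 9 remain.
Put 13 in bin 7; 7 remain.
Put 14 in bin 8; 6 remain.
Put 12 in bin 9; 8 remain.
Final bins: [3,11] [13] [15] [12,6] [13] [11] [13] [14] [12].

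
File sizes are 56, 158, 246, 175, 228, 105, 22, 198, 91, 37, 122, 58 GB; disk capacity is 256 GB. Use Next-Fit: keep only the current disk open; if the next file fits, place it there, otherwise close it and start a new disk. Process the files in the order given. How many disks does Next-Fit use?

56 GB → disk 1 (remaining 200 GB)
158 GB → disk 1 (remaining 42 GB)
246 GB → disk 2 (remaining 10 GB)
175 GB → disk 3 (remaining 81 GB)
228 GB → disk 4 (remaining 28 GB)
105 GB → disk 5 (remaining 151 GB)
22 GB → disk 5 (remaining 129 GB)
198 GB → disk 6 (remaining 58 GB)
91 GB → disk 7 (remaining 165 GB)
37 GB → disk 7 (remaining 128 GB)
122 GB → disk 7 (remaining 6 GB)
58 GB → disk 8 (remaining 198 GB)
Final disks: [56,158] [246] [175] [228] [105,22] [198] [91,37,122] [58].

8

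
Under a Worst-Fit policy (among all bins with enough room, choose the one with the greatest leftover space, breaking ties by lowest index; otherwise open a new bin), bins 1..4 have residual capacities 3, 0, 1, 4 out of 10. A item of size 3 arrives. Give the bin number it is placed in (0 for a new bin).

Bins with room: bin 1 (3), bin 4 (4).
Most room is bin 4 with 4 free.

4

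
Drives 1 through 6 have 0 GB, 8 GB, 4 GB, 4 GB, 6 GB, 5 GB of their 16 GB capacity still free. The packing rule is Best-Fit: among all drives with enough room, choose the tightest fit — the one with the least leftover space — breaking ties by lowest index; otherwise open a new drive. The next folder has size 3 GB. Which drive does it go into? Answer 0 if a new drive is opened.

Drives with room: drive 2 (8 GB), drive 3 (4 GB), drive 4 (4 GB), drive 5 (6 GB), drive 6 (5 GB).
Tightest fit is drive 3 with 4 GB free.

3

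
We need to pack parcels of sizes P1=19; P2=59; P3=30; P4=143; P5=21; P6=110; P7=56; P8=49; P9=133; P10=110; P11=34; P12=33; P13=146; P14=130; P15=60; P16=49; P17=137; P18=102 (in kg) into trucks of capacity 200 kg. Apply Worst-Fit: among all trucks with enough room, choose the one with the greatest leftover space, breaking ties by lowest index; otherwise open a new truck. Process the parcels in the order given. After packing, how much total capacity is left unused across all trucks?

379

P1 (19 kg) → truck 1 (remaining 181 kg)
P2 (59 kg) → truck 1 (remaining 122 kg)
P3 (30 kg) → truck 1 (remaining 92 kg)
P4 (143 kg) → truck 2 (remaining 57 kg)
P5 (21 kg) → truck 1 (remaining 71 kg)
P6 (110 kg) → truck 3 (remaining 90 kg)
P7 (56 kg) → truck 3 (remaining 34 kg)
P8 (49 kg) → truck 1 (remaining 22 kg)
P9 (133 kg) → truck 4 (remaining 67 kg)
P10 (110 kg) → truck 5 (remaining 90 kg)
P11 (34 kg) → truck 5 (remaining 56 kg)
P12 (33 kg) → truck 4 (remaining 34 kg)
P13 (146 kg) → truck 6 (remaining 54 kg)
P14 (130 kg) → truck 7 (remaining 70 kg)
P15 (60 kg) → truck 7 (remaining 10 kg)
P16 (49 kg) → truck 2 (remaining 8 kg)
P17 (137 kg) → truck 8 (remaining 63 kg)
P18 (102 kg) → truck 9 (remaining 98 kg)
9 trucks × 200 kg = 1800 kg; used 1421 kg; unused 379 kg.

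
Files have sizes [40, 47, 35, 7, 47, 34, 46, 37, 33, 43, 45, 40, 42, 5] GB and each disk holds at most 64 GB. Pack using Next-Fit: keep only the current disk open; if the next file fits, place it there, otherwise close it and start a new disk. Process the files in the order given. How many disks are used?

Put 40 GB in disk 1; 24 GB remain.
Put 47 GB in disk 2; 17 GB remain.
Put 35 GB in disk 3; 29 GB remain.
Put 7 GB in disk 3; 22 GB remain.
Put 47 GB in disk 4; 17 GB remain.
Put 34 GB in disk 5; 30 GB remain.
Put 46 GB in disk 6; 18 GB remain.
Put 37 GB in disk 7; 27 GB remain.
Put 33 GB in disk 8; 31 GB remain.
Put 43 GB in disk 9; 21 GB remain.
Put 45 GB in disk 10; 19 GB remain.
Put 40 GB in disk 11; 24 GB remain.
Put 42 GB in disk 12; 22 GB remain.
Put 5 GB in disk 12; 17 GB remain.
Final disks: [40] [47] [35,7] [47] [34] [46] [37] [33] [43] [45] [40] [42,5].

12 disks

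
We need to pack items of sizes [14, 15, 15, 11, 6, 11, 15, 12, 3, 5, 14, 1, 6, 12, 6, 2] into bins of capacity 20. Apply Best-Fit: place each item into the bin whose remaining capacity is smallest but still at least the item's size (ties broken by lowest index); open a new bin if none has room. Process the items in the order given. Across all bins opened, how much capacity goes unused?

32

bin 1: place 14, 6 left
bin 2: place 15, 5 left
bin 3: place 15, 5 left
bin 4: place 11, 9 left
bin 1: place 6, 0 left
bin 5: place 11, 9 left
bin 6: place 15, 5 left
bin 7: place 12, 8 left
bin 2: place 3, 2 left
bin 3: place 5, 0 left
bin 8: place 14, 6 left
bin 2: place 1, 1 left
bin 8: place 6, 0 left
bin 9: place 12, 8 left
bin 7: place 6, 2 left
bin 7: place 2, 0 left
9 bins × 20 = 180; used 148; unused 32.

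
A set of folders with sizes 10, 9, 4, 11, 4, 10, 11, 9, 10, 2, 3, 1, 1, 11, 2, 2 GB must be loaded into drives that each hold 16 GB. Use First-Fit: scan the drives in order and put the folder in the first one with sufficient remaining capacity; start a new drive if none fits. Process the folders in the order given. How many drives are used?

Put 10 GB in drive 1; 6 GB remain.
Put 9 GB in drive 2; 7 GB remain.
Put 4 GB in drive 1; 2 GB remain.
Put 11 GB in drive 3; 5 GB remain.
Put 4 GB in drive 2; 3 GB remain.
Put 10 GB in drive 4; 6 GB remain.
Put 11 GB in drive 5; 5 GB remain.
Put 9 GB in drive 6; 7 GB remain.
Put 10 GB in drive 7; 6 GB remain.
Put 2 GB in drive 1; 0 GB remain.
Put 3 GB in drive 2; 0 GB remain.
Put 1 GB in drive 3; 4 GB remain.
Put 1 GB in drive 3; 3 GB remain.
Put 11 GB in drive 8; 5 GB remain.
Put 2 GB in drive 3; 1 GB remain.
Put 2 GB in drive 4; 4 GB remain.

8 drives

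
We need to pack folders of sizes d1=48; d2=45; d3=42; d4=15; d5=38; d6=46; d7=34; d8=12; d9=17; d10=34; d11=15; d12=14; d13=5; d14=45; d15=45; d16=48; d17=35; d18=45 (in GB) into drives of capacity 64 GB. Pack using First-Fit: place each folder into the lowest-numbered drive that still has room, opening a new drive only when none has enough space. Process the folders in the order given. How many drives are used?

d1 (48 GB) → drive 1 (remaining 16 GB)
d2 (45 GB) → drive 2 (remaining 19 GB)
d3 (42 GB) → drive 3 (remaining 22 GB)
d4 (15 GB) → drive 1 (remaining 1 GB)
d5 (38 GB) → drive 4 (remaining 26 GB)
d6 (46 GB) → drive 5 (remaining 18 GB)
d7 (34 GB) → drive 6 (remaining 30 GB)
d8 (12 GB) → drive 2 (remaining 7 GB)
d9 (17 GB) → drive 3 (remaining 5 GB)
d10 (34 GB) → drive 7 (remaining 30 GB)
d11 (15 GB) → drive 4 (remaining 11 GB)
d12 (14 GB) → drive 5 (remaining 4 GB)
d13 (5 GB) → drive 2 (remaining 2 GB)
d14 (45 GB) → drive 8 (remaining 19 GB)
d15 (45 GB) → drive 9 (remaining 19 GB)
d16 (48 GB) → drive 10 (remaining 16 GB)
d17 (35 GB) → drive 11 (remaining 29 GB)
d18 (45 GB) → drive 12 (remaining 19 GB)

12 drives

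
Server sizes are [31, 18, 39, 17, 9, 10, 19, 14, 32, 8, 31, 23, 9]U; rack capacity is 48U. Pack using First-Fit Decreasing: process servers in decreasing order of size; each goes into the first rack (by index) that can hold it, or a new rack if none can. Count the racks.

6 racks

Sorted descending: 39, 32, 31, 31, 23, 19, 18, 17, 14, 10, 9, 9, 8.
39U → rack 1 (remaining 9U)
32U → rack 2 (remaining 16U)
31U → rack 3 (remaining 17U)
31U → rack 4 (remaining 17U)
23U → rack 5 (remaining 25U)
19U → rack 5 (remaining 6U)
18U → rack 6 (remaining 30U)
17U → rack 3 (remaining 0U)
14U → rack 2 (remaining 2U)
10U → rack 4 (remaining 7U)
9U → rack 1 (remaining 0U)
9U → rack 6 (remaining 21U)
8U → rack 6 (remaining 13U)
Final racks: [39,9] [32,14] [31,17] [31,10] [23,19] [18,9,8].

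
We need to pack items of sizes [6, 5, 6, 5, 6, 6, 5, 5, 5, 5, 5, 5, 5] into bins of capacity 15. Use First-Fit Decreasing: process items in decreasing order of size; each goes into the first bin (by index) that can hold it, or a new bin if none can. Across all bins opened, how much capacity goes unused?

6

Sorted descending: 6, 6, 6, 6, 5, 5, 5, 5, 5, 5, 5, 5, 5.
bin 1: place 6, 9 left
bin 1: place 6, 3 left
bin 2: place 6, 9 left
bin 2: place 6, 3 left
bin 3: place 5, 10 left
bin 3: place 5, 5 left
bin 3: place 5, 0 left
bin 4: place 5, 10 left
bin 4: place 5, 5 left
bin 4: place 5, 0 left
bin 5: place 5, 10 left
bin 5: place 5, 5 left
bin 5: place 5, 0 left
5 bins × 15 = 75; used 69; unused 6.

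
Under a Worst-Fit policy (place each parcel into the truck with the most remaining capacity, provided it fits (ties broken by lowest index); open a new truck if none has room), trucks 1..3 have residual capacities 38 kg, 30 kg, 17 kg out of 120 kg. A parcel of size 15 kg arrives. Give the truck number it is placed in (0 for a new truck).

1

Trucks with room: truck 1 (38 kg), truck 2 (30 kg), truck 3 (17 kg).
Most room is truck 1 with 38 kg free.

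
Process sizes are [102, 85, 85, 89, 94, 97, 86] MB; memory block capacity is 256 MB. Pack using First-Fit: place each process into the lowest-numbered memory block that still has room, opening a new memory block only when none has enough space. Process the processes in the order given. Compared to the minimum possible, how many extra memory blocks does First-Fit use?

1

First-Fit: [102,85] [85,89] [94,97] [86] → 4 memory blocks.
Total size 638 MB; any packing needs at least ⌈638/256⌉ = 3 memory blocks.
An optimal packing achieves that bound: [102,97] [94,89] [86,85,85] → 3 memory blocks.
Excess: 4 − 3 = 1.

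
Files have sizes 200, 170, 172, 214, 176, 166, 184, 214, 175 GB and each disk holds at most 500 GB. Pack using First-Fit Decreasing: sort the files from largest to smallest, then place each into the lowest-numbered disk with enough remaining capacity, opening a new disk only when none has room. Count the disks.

Sorted descending: 214, 214, 200, 184, 176, 175, 172, 170, 166.
Put 214 GB in disk 1; 286 GB remain.
Put 214 GB in disk 1; 72 GB remain.
Put 200 GB in disk 2; 300 GB remain.
Put 184 GB in disk 2; 116 GB remain.
Put 176 GB in disk 3; 324 GB remain.
Put 175 GB in disk 3; 149 GB remain.
Put 172 GB in disk 4; 328 GB remain.
Put 170 GB in disk 4; 158 GB remain.
Put 166 GB in disk 5; 334 GB remain.
Final disks: [214,214] [200,184] [176,175] [172,170] [166].

5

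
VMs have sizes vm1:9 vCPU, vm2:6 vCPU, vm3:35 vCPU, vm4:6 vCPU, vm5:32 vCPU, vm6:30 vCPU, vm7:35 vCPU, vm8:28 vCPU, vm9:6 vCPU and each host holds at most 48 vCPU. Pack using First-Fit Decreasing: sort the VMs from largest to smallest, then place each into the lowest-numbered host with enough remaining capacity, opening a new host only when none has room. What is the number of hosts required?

5 hosts

Sorted descending: 35, 35, 32, 30, 28, 9, 6, 6, 6.
35 vCPU → host 1 (remaining 13 vCPU)
35 vCPU → host 2 (remaining 13 vCPU)
32 vCPU → host 3 (remaining 16 vCPU)
30 vCPU → host 4 (remaining 18 vCPU)
28 vCPU → host 5 (remaining 20 vCPU)
9 vCPU → host 1 (remaining 4 vCPU)
6 vCPU → host 2 (remaining 7 vCPU)
6 vCPU → host 2 (remaining 1 vCPU)
6 vCPU → host 3 (remaining 10 vCPU)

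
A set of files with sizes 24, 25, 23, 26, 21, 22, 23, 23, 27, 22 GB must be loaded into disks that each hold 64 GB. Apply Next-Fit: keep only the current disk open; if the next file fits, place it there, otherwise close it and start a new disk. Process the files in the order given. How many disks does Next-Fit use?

5

Put 24 GB in disk 1; 40 GB remain.
Put 25 GB in disk 1; 15 GB remain.
Put 23 GB in disk 2; 41 GB remain.
Put 26 GB in disk 2; 15 GB remain.
Put 21 GB in disk 3; 43 GB remain.
Put 22 GB in disk 3; 21 GB remain.
Put 23 GB in disk 4; 41 GB remain.
Put 23 GB in disk 4; 18 GB remain.
Put 27 GB in disk 5; 37 GB remain.
Put 22 GB in disk 5; 15 GB remain.
Final disks: [24,25] [23,26] [21,22] [23,23] [27,22].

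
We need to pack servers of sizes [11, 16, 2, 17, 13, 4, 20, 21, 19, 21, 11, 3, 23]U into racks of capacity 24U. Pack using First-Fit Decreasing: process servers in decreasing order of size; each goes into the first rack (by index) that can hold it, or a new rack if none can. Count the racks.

Sorted descending: 23, 21, 21, 20, 19, 17, 16, 13, 11, 11, 4, 3, 2.
Put 23U in rack 1; 1U remain.
Put 21U in rack 2; 3U remain.
Put 21U in rack 3; 3U remain.
Put 20U in rack 4; 4U remain.
Put 19U in rack 5; 5U remain.
Put 17U in rack 6; 7U remain.
Put 16U in rack 7; 8U remain.
Put 13U in rack 8; 11U remain.
Put 11U in rack 8; 0U remain.
Put 11U in rack 9; 13U remain.
Put 4U in rack 4; 0U remain.
Put 3U in rack 2; 0U remain.
Put 2U in rack 3; 1U remain.

9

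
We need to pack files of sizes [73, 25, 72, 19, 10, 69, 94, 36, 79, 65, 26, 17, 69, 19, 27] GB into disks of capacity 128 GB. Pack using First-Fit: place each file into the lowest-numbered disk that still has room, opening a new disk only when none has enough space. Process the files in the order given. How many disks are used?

disk 1: place 73 GB, 55 GB left
disk 1: place 25 GB, 30 GB left
disk 2: place 72 GB, 56 GB left
disk 1: place 19 GB, 11 GB left
disk 1: place 10 GB, 1 GB left
disk 3: place 69 GB, 59 GB left
disk 4: place 94 GB, 34 GB left
disk 2: place 36 GB, 20 GB left
disk 5: place 79 GB, 49 GB left
disk 6: place 65 GB, 63 GB left
disk 3: place 26 GB, 33 GB left
disk 2: place 17 GB, 3 GB left
disk 7: place 69 GB, 59 GB left
disk 3: place 19 GB, 14 GB left
disk 4: place 27 GB, 7 GB left

7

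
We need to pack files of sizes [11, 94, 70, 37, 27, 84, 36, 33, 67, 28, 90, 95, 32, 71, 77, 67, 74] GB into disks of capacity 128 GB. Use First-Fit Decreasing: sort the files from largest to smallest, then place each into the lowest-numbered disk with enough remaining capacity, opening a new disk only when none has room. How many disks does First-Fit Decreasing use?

Sorted descending: 95, 94, 90, 84, 77, 74, 71, 70, 67, 67, 37, 36, 33, 32, 28, 27, 11.
Put 95 GB in disk 1; 33 GB remain.
Put 94 GB in disk 2; 34 GB remain.
Put 90 GB in disk 3; 38 GB remain.
Put 84 GB in disk 4; 44 GB remain.
Put 77 GB in disk 5; 51 GB remain.
Put 74 GB in disk 6; 54 GB remain.
Put 71 GB in disk 7; 57 GB remain.
Put 70 GB in disk 8; 58 GB remain.
Put 67 GB in disk 9; 61 GB remain.
Put 67 GB in disk 10; 61 GB remain.
Put 37 GB in disk 3; 1 GB remain.
Put 36 GB in disk 4; 8 GB remain.
Put 33 GB in disk 1; 0 GB remain.
Put 32 GB in disk 2; 2 GB remain.
Put 28 GB in disk 5; 23 GB remain.
Put 27 GB in disk 6; 27 GB remain.
Put 11 GB in disk 5; 12 GB remain.
Final disks: [95,33] [94,32] [90,37] [84,36] [77,28,11] [74,27] [71] [70] [67] [67].

10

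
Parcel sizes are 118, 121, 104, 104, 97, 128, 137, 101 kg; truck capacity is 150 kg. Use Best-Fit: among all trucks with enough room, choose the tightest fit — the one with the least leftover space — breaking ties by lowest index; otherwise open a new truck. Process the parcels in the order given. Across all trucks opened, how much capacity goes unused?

Put 118 kg in truck 1; 32 kg remain.
Put 121 kg in truck 2; 29 kg remain.
Put 104 kg in truck 3; 46 kg remain.
Put 104 kg in truck 4; 46 kg remain.
Put 97 kg in truck 5; 53 kg remain.
Put 128 kg in truck 6; 22 kg remain.
Put 137 kg in truck 7; 13 kg remain.
Put 101 kg in truck 8; 49 kg remain.
8 trucks × 150 kg = 1200 kg; used 910 kg; unused 290 kg.

290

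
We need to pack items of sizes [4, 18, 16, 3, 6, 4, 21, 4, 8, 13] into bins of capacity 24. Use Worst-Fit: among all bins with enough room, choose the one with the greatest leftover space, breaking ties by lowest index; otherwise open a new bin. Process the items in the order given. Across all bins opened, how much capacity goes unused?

bin 1: place 4, 20 left
bin 1: place 18, 2 left
bin 2: place 16, 8 left
bin 2: place 3, 5 left
bin 3: place 6, 18 left
bin 3: place 4, 14 left
bin 4: place 21, 3 left
bin 3: place 4, 10 left
bin 3: place 8, 2 left
bin 5: place 13, 11 left
5 bins × 24 = 120; used 97; unused 23.

23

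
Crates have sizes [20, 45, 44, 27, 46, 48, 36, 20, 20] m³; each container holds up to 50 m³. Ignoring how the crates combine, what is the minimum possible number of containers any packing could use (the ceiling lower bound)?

Total size = 20 + 45 + 44 + 27 + 46 + 48 + 36 + 20 + 20 = 306 m³.
⌈306 / 50⌉ = 7.

7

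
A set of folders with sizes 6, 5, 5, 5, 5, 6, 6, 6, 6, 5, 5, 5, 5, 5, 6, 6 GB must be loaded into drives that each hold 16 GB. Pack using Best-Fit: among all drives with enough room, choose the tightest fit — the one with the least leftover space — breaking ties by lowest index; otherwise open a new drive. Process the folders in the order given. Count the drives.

6

Put 6 GB in drive 1; 10 GB remain.
Put 5 GB in drive 1; 5 GB remain.
Put 5 GB in drive 1; 0 GB remain.
Put 5 GB in drive 2; 11 GB remain.
Put 5 GB in drive 2; 6 GB remain.
Put 6 GB in drive 2; 0 GB remain.
Put 6 GB in drive 3; 10 GB remain.
Put 6 GB in drive 3; 4 GB remain.
Put 6 GB in drive 4; 10 GB remain.
Put 5 GB in drive 4; 5 GB remain.
Put 5 GB in drive 4; 0 GB remain.
Put 5 GB in drive 5; 11 GB remain.
Put 5 GB in drive 5; 6 GB remain.
Put 5 GB in drive 5; 1 GB remain.
Put 6 GB in drive 6; 10 GB remain.
Put 6 GB in drive 6; 4 GB remain.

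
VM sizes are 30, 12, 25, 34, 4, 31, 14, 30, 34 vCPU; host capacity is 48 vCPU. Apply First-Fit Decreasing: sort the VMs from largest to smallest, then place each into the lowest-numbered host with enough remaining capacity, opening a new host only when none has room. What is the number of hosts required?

6

Sorted descending: 34, 34, 31, 30, 30, 25, 14, 12, 4.
host 1: place 34 vCPU, 14 vCPU left
host 2: place 34 vCPU, 14 vCPU left
host 3: place 31 vCPU, 17 vCPU left
host 4: place 30 vCPU, 18 vCPU left
host 5: place 30 vCPU, 18 vCPU left
host 6: place 25 vCPU, 23 vCPU left
host 1: place 14 vCPU, 0 vCPU left
host 2: place 12 vCPU, 2 vCPU left
host 3: place 4 vCPU, 13 vCPU left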